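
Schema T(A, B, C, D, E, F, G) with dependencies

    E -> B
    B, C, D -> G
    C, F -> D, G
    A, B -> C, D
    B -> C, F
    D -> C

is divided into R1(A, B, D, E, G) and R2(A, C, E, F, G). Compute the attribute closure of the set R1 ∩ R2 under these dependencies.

R1 ∩ R2 = {A, E, G}.
E → B applies, adding B
A, B → C, D applies, adding C, D
B → C, F applies, adding F
Closure: {A, B, C, D, E, F, G}.

A, B, C, D, E, F, G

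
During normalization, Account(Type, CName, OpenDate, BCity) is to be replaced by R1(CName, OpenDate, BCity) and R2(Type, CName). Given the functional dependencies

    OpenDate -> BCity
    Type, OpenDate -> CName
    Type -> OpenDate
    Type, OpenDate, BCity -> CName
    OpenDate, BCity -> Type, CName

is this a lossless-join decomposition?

Common attributes: R1 ∩ R2 = {CName}.
No dependency enlarges {CName}, so (CName)⁺ = {CName}.
The closure contains neither all of R1 = {CName, OpenDate, BCity} nor all of R2 = {Type, CName}, so the common attributes are not a superkey of either fragment. The join is lossy.

No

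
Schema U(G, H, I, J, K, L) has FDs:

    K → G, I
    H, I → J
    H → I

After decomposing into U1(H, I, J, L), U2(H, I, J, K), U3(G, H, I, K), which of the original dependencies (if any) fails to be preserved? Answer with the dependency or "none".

K → G, I lies within U3.
H, I → J lies within U1.
H → I lies within U1.
Every dependency is enforceable on the fragments, so the decomposition is dependency-preserving.

none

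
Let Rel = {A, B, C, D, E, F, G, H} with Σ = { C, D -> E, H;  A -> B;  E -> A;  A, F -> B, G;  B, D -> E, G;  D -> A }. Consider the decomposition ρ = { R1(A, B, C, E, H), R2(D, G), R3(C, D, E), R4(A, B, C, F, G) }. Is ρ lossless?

Chase test. Columns are A, B, C, D, E, F, G, H; row i has aⱼ where attribute j ∈ Ri, else bᵢⱼ.
Initial tableau (one row per fragment):
  row 1: a1 a2 a3 b14 a5 b16 b17 a8
  row 2: b21 b22 b23 a4 b25 b26 a7 b28
  row 3: b31 b32 a3 a4 a5 b36 b37 b38
  row 4: a1 a2 a3 b44 b45 a6 a7 b48
Rows 1 and 3 agree on E; apply E→A and equate their A entries.
Rows 2 and 3 agree on D; apply D→A and equate their A entries.
Rows 1 and 2 agree on A; apply A→B and equate their B entries.
Rows 1 and 3 agree on A; apply A→B and equate their B entries.
Rows 2 and 3 agree on B, D; apply B, D→E, G and equate their E, G entries.
No row becomes fully distinguished — the join is lossy.

No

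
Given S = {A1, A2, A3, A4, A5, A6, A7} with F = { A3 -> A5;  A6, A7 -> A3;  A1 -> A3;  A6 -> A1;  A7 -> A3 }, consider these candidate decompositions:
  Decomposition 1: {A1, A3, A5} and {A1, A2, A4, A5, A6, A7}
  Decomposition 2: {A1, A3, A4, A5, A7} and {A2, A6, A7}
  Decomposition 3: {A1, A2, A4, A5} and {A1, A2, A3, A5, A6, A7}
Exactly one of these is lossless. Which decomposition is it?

Decomposition 1: common = {A1, A5}, closure = {A1, A3, A5} → lossless.
Decomposition 2: common = {A7}, closure = {A3, A5, A7} → lossy.
Decomposition 3: common = {A1, A2, A5}, closure = {A1, A2, A3, A5} → lossy.

Decomposition 1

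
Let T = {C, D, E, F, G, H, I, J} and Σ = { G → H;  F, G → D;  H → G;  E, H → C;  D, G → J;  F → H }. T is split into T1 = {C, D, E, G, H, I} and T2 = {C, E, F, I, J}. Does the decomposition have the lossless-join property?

No

Common attributes: T1 ∩ T2 = {C, E, I}.
No dependency enlarges {C, E, I}, so (C, E, I)⁺ = {C, E, I}.
The closure contains neither all of T1 = {C, D, E, G, H, I} nor all of T2 = {C, E, F, I, J}, so the common attributes are not a superkey of either fragment. The join is lossy.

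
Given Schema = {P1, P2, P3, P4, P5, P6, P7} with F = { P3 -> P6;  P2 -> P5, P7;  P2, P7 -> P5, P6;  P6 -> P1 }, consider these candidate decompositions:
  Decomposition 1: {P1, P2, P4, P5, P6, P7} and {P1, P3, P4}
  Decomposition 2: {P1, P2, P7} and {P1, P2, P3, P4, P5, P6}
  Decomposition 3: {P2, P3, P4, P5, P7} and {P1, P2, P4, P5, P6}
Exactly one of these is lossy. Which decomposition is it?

Decomposition 1: common = {P1, P4}, closure = {P1, P4} → lossy.
Decomposition 2: common = {P1, P2}, closure = {P1, P2, P5, P6, P7} → lossless.
Decomposition 3: common = {P2, P4, P5}, closure = {P1, P2, P4, P5, P6, P7} → lossless.

Decomposition 1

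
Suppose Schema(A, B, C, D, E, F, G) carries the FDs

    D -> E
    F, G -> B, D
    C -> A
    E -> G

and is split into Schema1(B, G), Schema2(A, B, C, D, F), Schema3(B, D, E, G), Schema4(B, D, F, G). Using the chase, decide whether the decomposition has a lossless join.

Yes

Chase test. Columns are A, B, C, D, E, F, G; row i has aⱼ where attribute j ∈ Schemai, else bᵢⱼ.
Initial tableau (one row per fragment):
  row 1: b11 a2 b13 b14 b15 b16 a7
  row 2: a1 a2 a3 a4 b25 a6 b27
  row 3: b31 a2 b33 a4 a5 b36 a7
  row 4: b41 a2 b43 a4 b45 a6 a7
Rows 2 and 3 agree on D; apply D→E and equate their E entries.
Rows 2 and 4 agree on D; apply D→E and equate their E entries.
Rows 2 and 3 agree on E; apply E→G and equate their G entries.
Row 2 is now all distinguished symbols — the join is lossless.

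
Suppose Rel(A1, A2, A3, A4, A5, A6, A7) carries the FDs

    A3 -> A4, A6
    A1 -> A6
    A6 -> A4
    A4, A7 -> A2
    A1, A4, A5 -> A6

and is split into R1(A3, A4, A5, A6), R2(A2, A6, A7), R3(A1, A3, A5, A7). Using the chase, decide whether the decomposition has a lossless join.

Chase test. Columns are A1, A2, A3, A4, A5, A6, A7; row i has aⱼ where attribute j ∈ Ri, else bᵢⱼ.
Initial tableau (one row per fragment):
  row 1: b11 b12 a3 a4 a5 a6 b17
  row 2: b21 a2 b23 b24 b25 a6 a7
  row 3: a1 b32 a3 b34 a5 b36 a7
Rows 1 and 3 agree on A3; apply A3→A4, A6 and equate their A4, A6 entries.
Rows 1 and 2 agree on A6; apply A6→A4 and equate their A4 entries.
Rows 2 and 3 agree on A4, A7; apply A4, A7→A2 and equate their A2 entries.
Row 3 is now all distinguished symbols — the join is lossless.

Yes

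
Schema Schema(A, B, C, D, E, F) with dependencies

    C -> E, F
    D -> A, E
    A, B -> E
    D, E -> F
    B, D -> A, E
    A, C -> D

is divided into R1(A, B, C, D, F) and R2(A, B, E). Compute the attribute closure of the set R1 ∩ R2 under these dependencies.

A, B, E

R1 ∩ R2 = {A, B}.
A, B → E applies, adding E
Closure: {A, B, E}.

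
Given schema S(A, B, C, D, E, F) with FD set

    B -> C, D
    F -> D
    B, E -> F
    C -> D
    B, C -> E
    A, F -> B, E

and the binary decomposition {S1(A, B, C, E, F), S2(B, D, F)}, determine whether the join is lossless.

Common attributes: S1 ∩ S2 = {B, F}.
Closure of {B, F}: B → C, D applies, adding C, D; B, C → E applies, adding E. So (B, F)⁺ = {B, C, D, E, F}.
This closure contains every attribute of S2, so S1 ∩ S2 → S2. The join is lossless.

Yes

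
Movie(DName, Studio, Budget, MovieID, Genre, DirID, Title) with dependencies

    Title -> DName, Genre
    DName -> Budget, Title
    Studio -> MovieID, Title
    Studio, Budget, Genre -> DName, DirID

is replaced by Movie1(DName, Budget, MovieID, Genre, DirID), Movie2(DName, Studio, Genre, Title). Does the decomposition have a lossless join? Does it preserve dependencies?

Lossless test: (DName, Genre)⁺ = {DName, Budget, Genre, Title}, which is a superkey of neither fragment — lossy.
Dependency preservation: the restricted closure of {Studio} across the fragments never reaches {MovieID, Title}, so Studio → MovieID, Title cannot be enforced without a join — not preserved.

lossy and not dependency-preserving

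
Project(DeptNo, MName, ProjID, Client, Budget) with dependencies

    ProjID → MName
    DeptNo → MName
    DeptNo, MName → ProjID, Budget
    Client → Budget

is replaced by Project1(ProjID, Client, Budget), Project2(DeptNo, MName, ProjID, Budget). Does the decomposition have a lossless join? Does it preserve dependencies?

lossy but dependency-preserving

Lossless test: (ProjID, Budget)⁺ = {MName, ProjID, Budget}, which is a superkey of neither fragment — lossy.
Dependency preservation: every FD's attributes lie within a single fragment, so each can be enforced locally — preserved.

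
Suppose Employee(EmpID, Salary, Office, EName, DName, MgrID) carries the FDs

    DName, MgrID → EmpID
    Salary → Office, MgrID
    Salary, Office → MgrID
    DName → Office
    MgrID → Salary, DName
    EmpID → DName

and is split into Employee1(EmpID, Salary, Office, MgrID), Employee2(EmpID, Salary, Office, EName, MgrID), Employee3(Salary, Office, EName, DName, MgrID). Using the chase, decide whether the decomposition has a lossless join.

Yes

Chase test. Columns are EmpID, Salary, Office, EName, DName, MgrID; row i has aⱼ where attribute j ∈ Employeei, else bᵢⱼ.
Initial tableau (one row per fragment):
  row 1: a1 a2 a3 b14 b15 a6
  row 2: a1 a2 a3 a4 b25 a6
  row 3: b31 a2 a3 a4 a5 a6
Rows 1 and 2 agree on MgrID; apply MgrID→Salary, DName and equate their Salary, DName entries.
Rows 1 and 3 agree on MgrID; apply MgrID→Salary, DName and equate their Salary, DName entries.
Rows 1 and 3 agree on DName, MgrID; apply DName, MgrID→EmpID and equate their EmpID entries.
Row 2 is now all distinguished symbols — the join is lossless.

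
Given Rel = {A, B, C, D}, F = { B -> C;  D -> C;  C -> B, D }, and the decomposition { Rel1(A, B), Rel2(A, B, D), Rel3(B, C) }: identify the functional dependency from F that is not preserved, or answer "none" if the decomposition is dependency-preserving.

none

B → C lies within Rel3.
D → C: restricted closure across fragments reaches C.
C → B, D: restricted closure across fragments reaches B, D.
Every dependency is enforceable on the fragments, so the decomposition is dependency-preserving.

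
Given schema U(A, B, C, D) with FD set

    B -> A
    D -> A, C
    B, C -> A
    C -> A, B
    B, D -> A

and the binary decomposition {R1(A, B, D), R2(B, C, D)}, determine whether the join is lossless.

Common attributes: R1 ∩ R2 = {B, D}.
Closure of {B, D}: B → A applies, adding A; D → A, C applies, adding C. So (B, D)⁺ = {A, B, C, D}.
This closure contains every attribute of R1, so R1 ∩ R2 → R1. The join is lossless.

Yes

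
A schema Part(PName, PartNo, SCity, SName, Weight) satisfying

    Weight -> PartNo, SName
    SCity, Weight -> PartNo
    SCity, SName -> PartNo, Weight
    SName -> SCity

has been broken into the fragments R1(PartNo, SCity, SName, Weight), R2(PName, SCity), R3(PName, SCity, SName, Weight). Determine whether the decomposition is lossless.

Yes

Chase test. Columns are PName, PartNo, SCity, SName, Weight; row i has aⱼ where attribute j ∈ Ri, else bᵢⱼ.
Initial tableau (one row per fragment):
  row 1: b11 a2 a3 a4 a5
  row 2: a1 b22 a3 b24 b25
  row 3: a1 b32 a3 a4 a5
Rows 1 and 3 agree on Weight; apply Weight→PartNo, SName and equate their PartNo, SName entries.
Row 3 is now all distinguished symbols — the join is lossless.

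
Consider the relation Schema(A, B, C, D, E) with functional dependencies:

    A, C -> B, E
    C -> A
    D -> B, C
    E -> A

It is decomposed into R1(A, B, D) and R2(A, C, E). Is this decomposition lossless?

Common attributes: R1 ∩ R2 = {A}.
No dependency enlarges {A}, so (A)⁺ = {A}.
The closure contains neither all of R1 = {A, B, D} nor all of R2 = {A, C, E}, so the common attributes are not a superkey of either fragment. The join is lossy.

No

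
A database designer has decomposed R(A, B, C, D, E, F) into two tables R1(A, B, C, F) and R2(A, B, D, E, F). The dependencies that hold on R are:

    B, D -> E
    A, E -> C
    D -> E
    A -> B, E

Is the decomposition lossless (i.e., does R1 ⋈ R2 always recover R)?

Common attributes: R1 ∩ R2 = {A, B, F}.
Closure of {A, B, F}: A → B, E applies, adding E; A, E → C applies, adding C. So (A, B, F)⁺ = {A, B, C, E, F}.
This closure contains every attribute of R1, so R1 ∩ R2 → R1. The join is lossless.

Yes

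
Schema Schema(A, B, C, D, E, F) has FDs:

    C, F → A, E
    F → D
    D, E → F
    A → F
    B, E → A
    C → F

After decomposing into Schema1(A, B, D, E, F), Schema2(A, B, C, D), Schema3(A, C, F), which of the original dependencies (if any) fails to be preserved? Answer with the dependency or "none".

Check C, F → A, E: no single fragment contains all of {A, C, E, F}, and the restricted closure of {C, F} across the fragments never reaches {A, E}.
F → D is preserved.
D, E → F is preserved.
A → F is preserved.
B, E → A is preserved.
C → F is preserved.

C, F → A, E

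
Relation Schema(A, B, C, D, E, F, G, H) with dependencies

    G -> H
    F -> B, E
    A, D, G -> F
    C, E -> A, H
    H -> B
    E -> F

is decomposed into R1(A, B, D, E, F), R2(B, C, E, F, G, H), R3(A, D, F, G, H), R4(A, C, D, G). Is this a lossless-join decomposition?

Chase test. Columns are A, B, C, D, E, F, G, H; row i has aⱼ where attribute j ∈ Ri, else bᵢⱼ.
Initial tableau (one row per fragment):
  row 1: a1 a2 b13 a4 a5 a6 b17 b18
  row 2: b21 a2 a3 b24 a5 a6 a7 a8
  row 3: a1 b32 b33 a4 b35 a6 a7 a8
  row 4: a1 b42 a3 a4 b45 b46 a7 b48
Rows 2 and 4 agree on G; apply G→H and equate their H entries.
Rows 1 and 3 agree on F; apply F→B, E and equate their B, E entries.
Rows 3 and 4 agree on A, D, G; apply A, D, G→F and equate their F entries.
Rows 2 and 4 agree on H; apply H→B and equate their B entries.
Rows 1 and 4 agree on F; apply F→B, E and equate their B, E entries.
Rows 2 and 4 agree on C, E; apply C, E→A, H and equate their A, H entries.
Row 4 is now all distinguished symbols — the join is lossless.

Yes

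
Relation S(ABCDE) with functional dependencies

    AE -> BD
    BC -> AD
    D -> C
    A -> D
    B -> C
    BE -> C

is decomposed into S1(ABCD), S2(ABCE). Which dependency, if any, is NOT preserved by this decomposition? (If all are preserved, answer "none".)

AE → BD: restricted closure across fragments reaches BD.
BC → AD lies within S1.
D → C lies within S1.
A → D lies within S1.
B → C lies within S1.
BE → C lies within S2.
Every dependency is enforceable on the fragments, so the decomposition is dependency-preserving.

none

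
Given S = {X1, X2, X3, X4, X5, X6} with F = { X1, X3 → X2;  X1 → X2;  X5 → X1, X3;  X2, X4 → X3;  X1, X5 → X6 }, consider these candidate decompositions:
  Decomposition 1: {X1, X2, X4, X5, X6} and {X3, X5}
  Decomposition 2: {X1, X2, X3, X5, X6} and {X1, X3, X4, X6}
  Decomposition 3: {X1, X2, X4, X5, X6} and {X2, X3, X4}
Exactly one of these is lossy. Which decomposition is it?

Decomposition 1: common = {X5}, closure = {X1, X2, X3, X5, X6} → lossless.
Decomposition 2: common = {X1, X3, X6}, closure = {X1, X2, X3, X6} → lossy.
Decomposition 3: common = {X2, X4}, closure = {X2, X3, X4} → lossless.

Decomposition 2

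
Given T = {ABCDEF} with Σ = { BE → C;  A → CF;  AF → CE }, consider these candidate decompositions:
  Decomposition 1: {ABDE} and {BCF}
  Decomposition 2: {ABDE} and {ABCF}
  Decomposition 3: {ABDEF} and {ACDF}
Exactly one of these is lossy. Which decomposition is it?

Decomposition 1: common = {B}, closure = {B} → lossy.
Decomposition 2: common = {AB}, closure = {ABCEF} → lossless.
Decomposition 3: common = {ADF}, closure = {ACDEF} → lossless.

Decomposition 1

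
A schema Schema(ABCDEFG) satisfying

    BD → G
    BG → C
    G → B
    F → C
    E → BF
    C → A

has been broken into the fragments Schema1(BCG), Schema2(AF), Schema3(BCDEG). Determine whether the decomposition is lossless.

Chase test. Columns are ABCDEFG; row i has aⱼ where attribute j ∈ Schemai, else bᵢⱼ.
Initial tableau (one row per fragment):
  row 1: b11 a2 a3 b14 b15 b16 a7
  row 2: a1 b22 b23 b24 b25 a6 b27
  row 3: b31 a2 a3 a4 a5 b36 a7
Rows 1 and 3 agree on C; apply C→A and equate their A entries.
No row becomes fully distinguished — the join is lossy.

No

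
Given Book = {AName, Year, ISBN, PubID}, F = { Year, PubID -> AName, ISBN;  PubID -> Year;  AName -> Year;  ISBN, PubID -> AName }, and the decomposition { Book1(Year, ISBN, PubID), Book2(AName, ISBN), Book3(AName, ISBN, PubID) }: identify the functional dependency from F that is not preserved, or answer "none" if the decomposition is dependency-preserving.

Check AName → Year: no single fragment contains all of {AName, Year}, and the restricted closure of {AName} across the fragments never reaches {Year}.
Year, PubID → AName, ISBN is preserved.
PubID → Year is preserved.
ISBN, PubID → AName is preserved.

AName -> Year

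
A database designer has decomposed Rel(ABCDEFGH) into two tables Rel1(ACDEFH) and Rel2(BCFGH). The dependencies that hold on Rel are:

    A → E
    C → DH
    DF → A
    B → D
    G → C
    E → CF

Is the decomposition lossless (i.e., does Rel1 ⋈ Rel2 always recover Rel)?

Common attributes: Rel1 ∩ Rel2 = {CFH}.
Closure of {CFH}: C → DH applies, adding D; DF → A applies, adding A; A → E applies, adding E. So (CFH)⁺ = {ACDEFH}.
This closure contains every attribute of Rel1, so Rel1 ∩ Rel2 → Rel1. The join is lossless.

Yes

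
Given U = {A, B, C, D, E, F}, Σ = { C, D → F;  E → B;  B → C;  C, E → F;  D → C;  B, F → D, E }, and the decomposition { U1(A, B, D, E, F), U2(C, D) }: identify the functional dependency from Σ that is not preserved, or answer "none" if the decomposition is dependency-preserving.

Check B → C: no single fragment contains all of {B, C}, and the restricted closure of {B} across the fragments never reaches {C}.
C, D → F is preserved.
E → B is preserved.
C, E → F is preserved.
D → C is preserved.
B, F → D, E is preserved.

B → C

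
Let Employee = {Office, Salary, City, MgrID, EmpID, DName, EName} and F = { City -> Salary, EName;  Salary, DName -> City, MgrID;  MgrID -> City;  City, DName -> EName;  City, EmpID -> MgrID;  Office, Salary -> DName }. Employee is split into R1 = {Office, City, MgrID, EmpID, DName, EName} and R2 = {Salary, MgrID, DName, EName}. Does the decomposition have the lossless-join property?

Common attributes: R1 ∩ R2 = {MgrID, DName, EName}.
Closure of {MgrID, DName, EName}: MgrID → City applies, adding City; City → Salary, EName applies, adding Salary. So (MgrID, DName, EName)⁺ = {Salary, City, MgrID, DName, EName}.
This closure contains every attribute of R2, so R1 ∩ R2 → R2. The join is lossless.

Yes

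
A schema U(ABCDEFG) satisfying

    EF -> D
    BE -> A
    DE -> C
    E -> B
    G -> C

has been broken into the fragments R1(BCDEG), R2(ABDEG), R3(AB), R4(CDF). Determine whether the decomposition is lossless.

Chase test. Columns are ABCDEFG; row i has aⱼ where attribute j ∈ Ri, else bᵢⱼ.
Initial tableau (one row per fragment):
  row 1: b11 a2 a3 a4 a5 b16 a7
  row 2: a1 a2 b23 a4 a5 b26 a7
  row 3: a1 a2 b33 b34 b35 b36 b37
  row 4: b41 b42 a3 a4 b45 a6 b47
Rows 1 and 2 agree on BE; apply BE→A and equate their A entries.
Rows 1 and 2 agree on DE; apply DE→C and equate their C entries.
No row becomes fully distinguished — the join is lossy.

No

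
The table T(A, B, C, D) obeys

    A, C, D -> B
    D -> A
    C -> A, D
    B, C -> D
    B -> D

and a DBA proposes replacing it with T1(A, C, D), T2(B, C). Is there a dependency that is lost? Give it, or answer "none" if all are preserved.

Check B → D: no single fragment contains all of {B, D}, and the restricted closure of {B} across the fragments never reaches {D}.
A, C, D → B is preserved.
D → A is preserved.
C → A, D is preserved.
B, C → D is preserved.

B -> D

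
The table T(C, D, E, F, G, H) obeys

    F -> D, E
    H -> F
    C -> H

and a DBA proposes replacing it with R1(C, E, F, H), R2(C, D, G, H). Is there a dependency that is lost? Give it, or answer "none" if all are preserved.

F -> D, E

Check F → D, E: no single fragment contains all of {D, E, F}, and the restricted closure of {F} across the fragments never reaches {D, E}.
H → F is preserved.
C → H is preserved.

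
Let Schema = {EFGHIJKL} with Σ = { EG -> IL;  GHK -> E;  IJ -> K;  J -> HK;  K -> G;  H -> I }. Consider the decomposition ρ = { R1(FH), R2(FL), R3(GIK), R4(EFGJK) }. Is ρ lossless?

No

Chase test. Columns are EFGHIJKL; row i has aⱼ where attribute j ∈ Ri, else bᵢⱼ.
Initial tableau (one row per fragment):
  row 1: b11 a2 b13 a4 b15 b16 b17 b18
  row 2: b21 a2 b23 b24 b25 b26 b27 a8
  row 3: b31 b32 a3 b34 a5 b36 a7 b38
  row 4: a1 a2 a3 b44 b45 a6 a7 b48
No row becomes fully distinguished — the join is lossy.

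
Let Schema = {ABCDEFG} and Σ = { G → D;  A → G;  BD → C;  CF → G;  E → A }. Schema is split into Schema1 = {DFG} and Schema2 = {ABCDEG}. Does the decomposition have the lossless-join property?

No

Common attributes: Schema1 ∩ Schema2 = {DG}.
No dependency enlarges {DG}, so (DG)⁺ = {DG}.
The closure contains neither all of Schema1 = {DFG} nor all of Schema2 = {ABCDEG}, so the common attributes are not a superkey of either fragment. The join is lossy.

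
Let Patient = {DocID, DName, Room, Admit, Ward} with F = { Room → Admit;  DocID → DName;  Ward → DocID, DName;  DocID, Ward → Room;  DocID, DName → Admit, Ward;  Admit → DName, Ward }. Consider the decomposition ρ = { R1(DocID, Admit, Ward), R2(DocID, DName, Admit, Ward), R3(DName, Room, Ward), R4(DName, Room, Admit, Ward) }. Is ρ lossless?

Yes

Chase test. Columns are DocID, DName, Room, Admit, Ward; row i has aⱼ where attribute j ∈ Ri, else bᵢⱼ.
Initial tableau (one row per fragment):
  row 1: a1 b12 b13 a4 a5
  row 2: a1 a2 b23 a4 a5
  row 3: b31 a2 a3 b34 a5
  row 4: b41 a2 a3 a4 a5
Rows 3 and 4 agree on Room; apply Room→Admit and equate their Admit entries.
Rows 1 and 2 agree on DocID; apply DocID→DName and equate their DName entries.
Rows 1 and 3 agree on Ward; apply Ward→DocID, DName and equate their DocID, DName entries.
Rows 1 and 4 agree on Ward; apply Ward→DocID, DName and equate their DocID, DName entries.
Rows 1 and 2 agree on DocID, Ward; apply DocID, Ward→Room and equate their Room entries.
Rows 1 and 3 agree on DocID, Ward; apply DocID, Ward→Room and equate their Room entries.
Row 1 is now all distinguished symbols — the join is lossless.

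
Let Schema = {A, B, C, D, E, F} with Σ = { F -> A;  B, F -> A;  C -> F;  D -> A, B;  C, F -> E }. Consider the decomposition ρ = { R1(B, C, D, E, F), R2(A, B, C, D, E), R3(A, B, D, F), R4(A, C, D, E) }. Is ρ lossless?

Chase test. Columns are A, B, C, D, E, F; row i has aⱼ where attribute j ∈ Ri, else bᵢⱼ.
Initial tableau (one row per fragment):
  row 1: b11 a2 a3 a4 a5 a6
  row 2: a1 a2 a3 a4 a5 b26
  row 3: a1 a2 b33 a4 b35 a6
  row 4: a1 b42 a3 a4 a5 b46
Rows 1 and 3 agree on F; apply F→A and equate their A entries.
Rows 1 and 2 agree on C; apply C→F and equate their F entries.
Rows 1 and 4 agree on C; apply C→F and equate their F entries.
Rows 1 and 4 agree on D; apply D→A, B and equate their A, B entries.
Row 1 is now all distinguished symbols — the join is lossless.

Yes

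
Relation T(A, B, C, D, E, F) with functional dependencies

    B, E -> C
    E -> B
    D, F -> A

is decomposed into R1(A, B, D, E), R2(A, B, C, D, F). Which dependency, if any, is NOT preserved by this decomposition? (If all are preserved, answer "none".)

Check B, E → C: no single fragment contains all of {B, C, E}, and the restricted closure of {B, E} across the fragments never reaches {C}.
E → B is preserved.
D, F → A is preserved.

B, E -> C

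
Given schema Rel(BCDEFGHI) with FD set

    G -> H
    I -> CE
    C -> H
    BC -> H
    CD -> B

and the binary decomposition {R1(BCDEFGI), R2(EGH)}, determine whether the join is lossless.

Yes

Common attributes: R1 ∩ R2 = {EG}.
Closure of {EG}: G → H applies, adding H. So (EG)⁺ = {EGH}.
This closure contains every attribute of R2, so R1 ∩ R2 → R2. The join is lossless.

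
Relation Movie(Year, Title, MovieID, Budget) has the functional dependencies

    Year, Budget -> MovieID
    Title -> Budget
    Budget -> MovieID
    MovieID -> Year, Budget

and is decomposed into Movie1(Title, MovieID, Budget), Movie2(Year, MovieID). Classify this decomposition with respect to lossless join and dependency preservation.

Lossless test: (MovieID)⁺ = {Year, MovieID, Budget}, which contains all of one fragment — lossless.
Dependency preservation: Year, Budget → MovieID; MovieID → Year, Budget are not contained in any single fragment, but the restricted closure of each left-hand side across the fragments still reaches the right-hand side; the remaining FDs each lie inside some fragment. All dependencies are preserved.

lossless and dependency-preserving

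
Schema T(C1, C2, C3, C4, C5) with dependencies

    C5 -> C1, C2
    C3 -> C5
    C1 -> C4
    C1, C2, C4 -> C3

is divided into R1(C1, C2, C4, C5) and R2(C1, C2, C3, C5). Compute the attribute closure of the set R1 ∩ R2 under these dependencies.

C1, C2, C3, C4, C5

R1 ∩ R2 = {C1, C2, C5}.
C1 → C4 applies, adding C4
C1, C2, C4 → C3 applies, adding C3
Closure: {C1, C2, C3, C4, C5}.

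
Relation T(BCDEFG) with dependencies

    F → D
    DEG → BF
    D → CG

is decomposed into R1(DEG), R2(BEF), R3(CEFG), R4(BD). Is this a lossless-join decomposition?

Chase test. Columns are BCDEFG; row i has aⱼ where attribute j ∈ Ri, else bᵢⱼ.
Initial tableau (one row per fragment):
  row 1: b11 b12 a3 a4 b15 a6
  row 2: a1 b22 b23 a4 a5 b26
  row 3: b31 a2 b33 a4 a5 a6
  row 4: a1 b42 a3 b44 b45 b46
Rows 2 and 3 agree on F; apply F→D and equate their D entries.
Rows 1 and 4 agree on D; apply D→CG and equate their CG entries.
Rows 2 and 3 agree on D; apply D→CG and equate their CG entries.
Rows 2 and 3 agree on DEG; apply DEG→BF and equate their BF entries.
No row becomes fully distinguished — the join is lossy.

No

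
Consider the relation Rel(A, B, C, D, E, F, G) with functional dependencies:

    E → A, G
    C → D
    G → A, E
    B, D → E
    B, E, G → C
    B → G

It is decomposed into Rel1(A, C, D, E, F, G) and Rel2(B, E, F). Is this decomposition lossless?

No

Common attributes: Rel1 ∩ Rel2 = {E, F}.
Closure of {E, F}: E → A, G applies, adding A, G. So (E, F)⁺ = {A, E, F, G}.
The closure contains neither all of Rel1 = {A, C, D, E, F, G} nor all of Rel2 = {B, E, F}, so the common attributes are not a superkey of either fragment. The join is lossy.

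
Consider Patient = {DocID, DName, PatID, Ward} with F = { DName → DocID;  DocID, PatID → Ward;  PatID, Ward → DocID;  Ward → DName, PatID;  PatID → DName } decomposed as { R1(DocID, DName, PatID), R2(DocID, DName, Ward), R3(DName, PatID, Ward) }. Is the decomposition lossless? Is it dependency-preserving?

Lossless test (chase): Rows 1 and 3 agree on DName; apply DName→DocID and equate their DocID entries. Rows 1 and 3 agree on DocID, PatID; apply DocID, PatID→Ward and equate their Ward entries. Rows 1 and 2 agree on Ward; apply Ward→DName, PatID and equate their DName, PatID entries. Row 1 is now all distinguished symbols — the join is lossless.
Dependency preservation: DocID, PatID → Ward; PatID, Ward → DocID are not contained in any single fragment, but the restricted closure of each left-hand side across the fragments still reaches the right-hand side; the remaining FDs each lie inside some fragment. All dependencies are preserved.

lossless and dependency-preserving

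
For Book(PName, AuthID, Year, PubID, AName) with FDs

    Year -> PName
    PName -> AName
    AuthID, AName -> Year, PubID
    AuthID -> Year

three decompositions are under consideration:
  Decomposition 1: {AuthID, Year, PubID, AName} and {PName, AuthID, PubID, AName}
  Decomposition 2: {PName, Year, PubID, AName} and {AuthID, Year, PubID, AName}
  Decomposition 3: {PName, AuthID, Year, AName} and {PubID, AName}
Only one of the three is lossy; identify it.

Decomposition 3

Decomposition 1: common = {AuthID, PubID, AName}, closure = {PName, AuthID, Year, PubID, AName} → lossless.
Decomposition 2: common = {Year, PubID, AName}, closure = {PName, Year, PubID, AName} → lossless.
Decomposition 3: common = {AName}, closure = {AName} → lossy.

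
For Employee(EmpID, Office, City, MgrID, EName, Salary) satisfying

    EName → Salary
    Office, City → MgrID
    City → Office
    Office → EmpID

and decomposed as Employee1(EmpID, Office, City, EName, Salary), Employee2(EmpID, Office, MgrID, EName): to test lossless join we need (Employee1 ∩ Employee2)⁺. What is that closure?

Employee1 ∩ Employee2 = {EmpID, Office, EName}.
EName → Salary applies, adding Salary
Closure: {EmpID, Office, EName, Salary}.

EmpID, Office, EName, Salary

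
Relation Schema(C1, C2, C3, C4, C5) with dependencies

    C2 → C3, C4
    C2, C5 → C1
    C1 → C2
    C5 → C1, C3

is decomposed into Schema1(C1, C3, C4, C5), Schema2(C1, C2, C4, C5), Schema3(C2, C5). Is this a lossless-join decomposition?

Chase test. Columns are C1, C2, C3, C4, C5; row i has aⱼ where attribute j ∈ Schemai, else bᵢⱼ.
Initial tableau (one row per fragment):
  row 1: a1 b12 a3 a4 a5
  row 2: a1 a2 b23 a4 a5
  row 3: b31 a2 b33 b34 a5
Rows 2 and 3 agree on C2; apply C2→C3, C4 and equate their C3, C4 entries.
Rows 2 and 3 agree on C2, C5; apply C2, C5→C1 and equate their C1 entries.
Rows 1 and 2 agree on C1; apply C1→C2 and equate their C2 entries.
Rows 1 and 2 agree on C5; apply C5→C1, C3 and equate their C1, C3 entries.
Row 1 is now all distinguished symbols — the join is lossless.

Yes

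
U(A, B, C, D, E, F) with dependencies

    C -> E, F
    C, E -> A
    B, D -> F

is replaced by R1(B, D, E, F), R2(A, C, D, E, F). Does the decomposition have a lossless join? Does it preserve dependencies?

lossy but dependency-preserving

Lossless test: (D, E, F)⁺ = {D, E, F}, which is a superkey of neither fragment — lossy.
Dependency preservation: every FD's attributes lie within a single fragment, so each can be enforced locally — preserved.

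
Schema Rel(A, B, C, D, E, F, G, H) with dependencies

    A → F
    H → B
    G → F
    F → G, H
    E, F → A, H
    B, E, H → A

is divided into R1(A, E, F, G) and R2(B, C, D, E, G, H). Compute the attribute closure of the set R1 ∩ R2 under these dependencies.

A, B, E, F, G, H

R1 ∩ R2 = {E, G}.
G → F applies, adding F
F → G, H applies, adding H
E, F → A, H applies, adding A
H → B applies, adding B
Closure: {A, B, E, F, G, H}.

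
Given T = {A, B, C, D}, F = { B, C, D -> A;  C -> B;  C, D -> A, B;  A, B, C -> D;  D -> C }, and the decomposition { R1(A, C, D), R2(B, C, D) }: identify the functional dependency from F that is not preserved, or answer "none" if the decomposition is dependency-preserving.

none

B, C, D → A: restricted closure across fragments reaches A.
C → B lies within R2.
C, D → A, B: restricted closure across fragments reaches A, B.
A, B, C → D: restricted closure across fragments reaches D.
D → C lies within R1.
Every dependency is enforceable on the fragments, so the decomposition is dependency-preserving.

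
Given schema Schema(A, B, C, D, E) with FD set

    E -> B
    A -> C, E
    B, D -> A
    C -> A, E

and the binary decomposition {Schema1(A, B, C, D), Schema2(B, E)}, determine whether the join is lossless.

Common attributes: Schema1 ∩ Schema2 = {B}.
No dependency enlarges {B}, so (B)⁺ = {B}.
The closure contains neither all of Schema1 = {A, B, C, D} nor all of Schema2 = {B, E}, so the common attributes are not a superkey of either fragment. The join is lossy.

No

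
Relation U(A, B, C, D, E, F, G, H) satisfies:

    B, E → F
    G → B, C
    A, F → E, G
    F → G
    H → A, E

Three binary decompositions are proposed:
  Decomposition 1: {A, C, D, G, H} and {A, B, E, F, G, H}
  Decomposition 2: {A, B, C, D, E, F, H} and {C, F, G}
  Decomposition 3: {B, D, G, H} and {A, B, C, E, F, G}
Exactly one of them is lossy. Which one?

Decomposition 1: common = {A, G, H}, closure = {A, B, C, E, F, G, H} → lossless.
Decomposition 2: common = {C, F}, closure = {B, C, F, G} → lossless.
Decomposition 3: common = {B, G}, closure = {B, C, G} → lossy.

Decomposition 3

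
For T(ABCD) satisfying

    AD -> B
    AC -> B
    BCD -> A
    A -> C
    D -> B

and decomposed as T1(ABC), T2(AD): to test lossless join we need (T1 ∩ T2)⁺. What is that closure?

T1 ∩ T2 = {A}.
A → C applies, adding C
AC → B applies, adding B
Closure: {ABC}.

ABC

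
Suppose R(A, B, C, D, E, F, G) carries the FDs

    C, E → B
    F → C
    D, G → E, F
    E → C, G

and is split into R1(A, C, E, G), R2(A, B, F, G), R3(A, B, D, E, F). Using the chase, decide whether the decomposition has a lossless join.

Yes

Chase test. Columns are A, B, C, D, E, F, G; row i has aⱼ where attribute j ∈ Ri, else bᵢⱼ.
Initial tableau (one row per fragment):
  row 1: a1 b12 a3 b14 a5 b16 a7
  row 2: a1 a2 b23 b24 b25 a6 a7
  row 3: a1 a2 b33 a4 a5 a6 b37
Rows 2 and 3 agree on F; apply F→C and equate their C entries.
Rows 1 and 3 agree on E; apply E→C, G and equate their C, G entries.
Rows 1 and 3 agree on C, E; apply C, E→B and equate their B entries.
Row 3 is now all distinguished symbols — the join is lossless.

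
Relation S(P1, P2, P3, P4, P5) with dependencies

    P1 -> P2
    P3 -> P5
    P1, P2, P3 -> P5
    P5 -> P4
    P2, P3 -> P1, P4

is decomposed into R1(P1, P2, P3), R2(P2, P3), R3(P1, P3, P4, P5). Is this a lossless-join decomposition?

Yes

Chase test. Columns are P1, P2, P3, P4, P5; row i has aⱼ where attribute j ∈ Ri, else bᵢⱼ.
Initial tableau (one row per fragment):
  row 1: a1 a2 a3 b14 b15
  row 2: b21 a2 a3 b24 b25
  row 3: a1 b32 a3 a4 a5
Rows 1 and 3 agree on P1; apply P1→P2 and equate their P2 entries.
Rows 1 and 2 agree on P3; apply P3→P5 and equate their P5 entries.
Rows 1 and 3 agree on P3; apply P3→P5 and equate their P5 entries.
Rows 1 and 2 agree on P5; apply P5→P4 and equate their P4 entries.
Rows 1 and 3 agree on P5; apply P5→P4 and equate their P4 entries.
Rows 1 and 2 agree on P2, P3; apply P2, P3→P1, P4 and equate their P1, P4 entries.
Row 1 is now all distinguished symbols — the join is lossless.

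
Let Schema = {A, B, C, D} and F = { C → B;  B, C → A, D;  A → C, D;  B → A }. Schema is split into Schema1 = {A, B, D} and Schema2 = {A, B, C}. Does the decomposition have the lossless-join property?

Common attributes: Schema1 ∩ Schema2 = {A, B}.
Closure of {A, B}: A → C, D applies, adding C, D. So (A, B)⁺ = {A, B, C, D}.
This closure contains every attribute of Schema1, so Schema1 ∩ Schema2 → Schema1. The join is lossless.

Yes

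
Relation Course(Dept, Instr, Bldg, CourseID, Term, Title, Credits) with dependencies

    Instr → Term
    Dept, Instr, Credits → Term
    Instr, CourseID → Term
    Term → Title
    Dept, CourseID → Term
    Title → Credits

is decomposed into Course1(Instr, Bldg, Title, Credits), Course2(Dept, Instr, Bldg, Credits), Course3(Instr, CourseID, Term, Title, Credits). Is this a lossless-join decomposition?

Chase test. Columns are Dept, Instr, Bldg, CourseID, Term, Title, Credits; row i has aⱼ where attribute j ∈ Coursei, else bᵢⱼ.
Initial tableau (one row per fragment):
  row 1: b11 a2 a3 b14 b15 a6 a7
  row 2: a1 a2 a3 b24 b25 b26 a7
  row 3: b31 a2 b33 a4 a5 a6 a7
Rows 1 and 2 agree on Instr; apply Instr→Term and equate their Term entries.
Rows 1 and 3 agree on Instr; apply Instr→Term and equate their Term entries.
Rows 1 and 2 agree on Term; apply Term→Title and equate their Title entries.
No row becomes fully distinguished — the join is lossy.

No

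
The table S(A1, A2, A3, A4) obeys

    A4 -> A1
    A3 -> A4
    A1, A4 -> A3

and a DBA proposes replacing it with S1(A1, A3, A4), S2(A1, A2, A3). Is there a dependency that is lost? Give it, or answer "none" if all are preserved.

A4 → A1 lies within S1.
A3 → A4 lies within S1.
A1, A4 → A3 lies within S1.
Every dependency is enforceable on the fragments, so the decomposition is dependency-preserving.

none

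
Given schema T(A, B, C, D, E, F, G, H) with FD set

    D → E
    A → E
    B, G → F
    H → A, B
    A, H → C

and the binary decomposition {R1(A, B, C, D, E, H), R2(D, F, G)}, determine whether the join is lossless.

No

Common attributes: R1 ∩ R2 = {D}.
Closure of {D}: D → E applies, adding E. So (D)⁺ = {D, E}.
The closure contains neither all of R1 = {A, B, C, D, E, H} nor all of R2 = {D, F, G}, so the common attributes are not a superkey of either fragment. The join is lossy.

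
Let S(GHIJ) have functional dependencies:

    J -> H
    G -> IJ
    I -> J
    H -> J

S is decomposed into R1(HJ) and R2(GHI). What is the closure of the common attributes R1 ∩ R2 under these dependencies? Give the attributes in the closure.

R1 ∩ R2 = {H}.
H → J applies, adding J
Closure: {HJ}.

HJ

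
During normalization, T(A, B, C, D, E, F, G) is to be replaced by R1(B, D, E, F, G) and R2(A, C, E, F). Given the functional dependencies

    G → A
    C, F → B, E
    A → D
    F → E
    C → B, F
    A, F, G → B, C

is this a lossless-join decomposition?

No

Common attributes: R1 ∩ R2 = {E, F}.
No dependency enlarges {E, F}, so (E, F)⁺ = {E, F}.
The closure contains neither all of R1 = {B, D, E, F, G} nor all of R2 = {A, C, E, F}, so the common attributes are not a superkey of either fragment. The join is lossy.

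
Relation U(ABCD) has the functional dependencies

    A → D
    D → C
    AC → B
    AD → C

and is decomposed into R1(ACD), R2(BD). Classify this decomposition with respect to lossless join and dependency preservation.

Lossless test: (D)⁺ = {CD}, which is a superkey of neither fragment — lossy.
Dependency preservation: the restricted closure of {AC} across the fragments never reaches {B}, so AC → B cannot be enforced without a join — not preserved.

lossy and not dependency-preserving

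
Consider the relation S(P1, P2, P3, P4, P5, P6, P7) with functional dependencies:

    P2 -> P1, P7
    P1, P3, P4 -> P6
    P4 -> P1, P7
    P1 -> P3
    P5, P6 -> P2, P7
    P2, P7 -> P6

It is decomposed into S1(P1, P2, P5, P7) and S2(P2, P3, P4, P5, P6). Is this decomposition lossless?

Common attributes: S1 ∩ S2 = {P2, P5}.
Closure of {P2, P5}: P2 → P1, P7 applies, adding P1, P7; P1 → P3 applies, adding P3; P2, P7 → P6 applies, adding P6. So (P2, P5)⁺ = {P1, P2, P3, P5, P6, P7}.
This closure contains every attribute of S1, so S1 ∩ S2 → S1. The join is lossless.

Yes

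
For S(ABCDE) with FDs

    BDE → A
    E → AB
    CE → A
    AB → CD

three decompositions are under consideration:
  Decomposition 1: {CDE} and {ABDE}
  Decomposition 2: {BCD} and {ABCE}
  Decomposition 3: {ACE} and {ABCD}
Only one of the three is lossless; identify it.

Decomposition 1

Decomposition 1: common = {DE}, closure = {ABCDE} → lossless.
Decomposition 2: common = {BC}, closure = {BC} → lossy.
Decomposition 3: common = {AC}, closure = {AC} → lossy.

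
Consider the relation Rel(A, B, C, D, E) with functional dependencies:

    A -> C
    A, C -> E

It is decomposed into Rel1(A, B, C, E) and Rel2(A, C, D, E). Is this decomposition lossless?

Common attributes: Rel1 ∩ Rel2 = {A, C, E}.
No dependency enlarges {A, C, E}, so (A, C, E)⁺ = {A, C, E}.
The closure contains neither all of Rel1 = {A, B, C, E} nor all of Rel2 = {A, C, D, E}, so the common attributes are not a superkey of either fragment. The join is lossy.

No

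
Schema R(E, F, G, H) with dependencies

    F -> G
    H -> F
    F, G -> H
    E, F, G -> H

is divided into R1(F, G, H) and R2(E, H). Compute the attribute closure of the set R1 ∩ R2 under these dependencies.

F, G, H

R1 ∩ R2 = {H}.
H → F applies, adding F
F → G applies, adding G
Closure: {F, G, H}.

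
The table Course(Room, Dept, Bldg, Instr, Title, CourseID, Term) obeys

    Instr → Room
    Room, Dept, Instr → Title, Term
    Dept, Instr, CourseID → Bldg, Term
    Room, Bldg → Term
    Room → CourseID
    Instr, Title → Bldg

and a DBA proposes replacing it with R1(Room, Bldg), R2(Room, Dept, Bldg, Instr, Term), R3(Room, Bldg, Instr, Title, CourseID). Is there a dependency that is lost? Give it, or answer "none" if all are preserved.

Check Room, Dept, Instr → Title, Term: no single fragment contains all of {Room, Dept, Instr, Title, Term}, and the restricted closure of {Room, Dept, Instr} across the fragments never reaches {Title, Term}.
Instr → Room is preserved.
Dept, Instr, CourseID → Bldg, Term is preserved.
Room, Bldg → Term is preserved.
Room → CourseID is preserved.
Instr, Title → Bldg is preserved.

Room, Dept, Instr → Title, Term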